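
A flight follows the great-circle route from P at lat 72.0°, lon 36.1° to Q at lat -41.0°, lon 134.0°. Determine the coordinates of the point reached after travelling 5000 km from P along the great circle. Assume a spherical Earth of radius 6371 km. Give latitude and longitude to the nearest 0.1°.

≈ lat 40.0°, lon 102.1°

The haversine formula gives a central angle δ ≈ 2.286 rad (131.0°) between the endpoints. The total great-circle distance is δ·R ≈ 2.286 × 6371 ≈ 14566 km, so the target fraction is f = 5000/14566 ≈ 0.343.
Interpolate at f ≈ 0.343 with slerp weights a = sin((1−f)δ)/sin δ ≈ 1.322, b = sin(fδ)/sin δ ≈ 0.936.
p = a·p₁ + b·p₂ ≈ (-0.161, 0.749, 0.643); φ = arcsin(p_z) ≈ 40.00°, λ = atan2(p_y, p_x) ≈ 102.12°.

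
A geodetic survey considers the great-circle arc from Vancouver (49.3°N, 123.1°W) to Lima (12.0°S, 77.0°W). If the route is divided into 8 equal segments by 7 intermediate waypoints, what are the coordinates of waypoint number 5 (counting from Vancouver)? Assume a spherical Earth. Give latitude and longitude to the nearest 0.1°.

≈ (12.1°N, 90.4°W)

From cos δ = sin φ₁ sin φ₂ + cos φ₁ cos φ₂ cos Δλ, the central angle is δ ≈ 1.282 rad (73.5°).
Interpolate at f = 5/8 with slerp weights a = sin((1−f)δ)/sin δ ≈ 0.482, b = sin(fδ)/sin δ ≈ 0.749.
p = a·p₁ + b·p₂ ≈ (-0.007, -0.978, 0.210); φ = arcsin(p_z) ≈ 12.12°, λ = atan2(p_y, p_x) ≈ -90.41°.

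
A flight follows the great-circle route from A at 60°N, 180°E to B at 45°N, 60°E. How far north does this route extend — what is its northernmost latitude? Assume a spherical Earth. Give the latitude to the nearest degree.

The great circle lies in the plane with unit normal n̂ = (p₁ × p₂)/|p₁ × p₂|.
Here n̂_z ≈ -0.340; the vertex latitude is φ_max = arccos|n̂_z| ≈ 70.1°.
Check via Clairaut: cos φ_max = |cos φ₁| · sin C = cos(60.0°)·sin(42.9°) ≈ 0.340, again giving ≈ 70.1°.

≈ 70°N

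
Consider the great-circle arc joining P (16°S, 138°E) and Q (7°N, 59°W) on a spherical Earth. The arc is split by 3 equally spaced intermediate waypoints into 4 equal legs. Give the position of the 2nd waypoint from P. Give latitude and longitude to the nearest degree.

Write both endpoints as unit vectors p₁, p₂ with components (cos φ cos λ, cos φ sin λ, sin φ).
The central angle between the endpoints is δ = arccos(p₁·p₂) ≈ 2.811 rad (161.1°).
Interpolate at f = 2/4 with slerp weights a = sin((1−f)δ)/sin δ ≈ 3.043, b = sin(fδ)/sin δ ≈ 3.043.
p = a·p₁ + b·p₂ ≈ (-0.618, -0.632, -0.468); φ = arcsin(p_z) ≈ -27.90°, λ = atan2(p_y, p_x) ≈ -134.38°.

≈ (28°S, 134°W)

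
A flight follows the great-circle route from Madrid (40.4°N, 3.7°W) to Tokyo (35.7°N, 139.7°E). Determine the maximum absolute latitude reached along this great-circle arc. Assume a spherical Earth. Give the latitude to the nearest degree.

The great circle lies in the plane with unit normal n̂ = (p₁ × p₂)/|p₁ × p₂|.
Here n̂_z ≈ +0.371; the vertex latitude is φ_max = arccos|n̂_z| ≈ 68.2°.
Check via Clairaut: cos φ_max = |cos φ₁| · sin C = cos(40.4°)·sin(29.2°) ≈ 0.371, again giving ≈ 68.2°.

≈ 68°N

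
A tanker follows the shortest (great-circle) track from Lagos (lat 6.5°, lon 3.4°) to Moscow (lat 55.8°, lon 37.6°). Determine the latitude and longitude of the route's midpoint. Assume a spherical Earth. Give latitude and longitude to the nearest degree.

From cos δ = sin φ₁ sin φ₂ + cos φ₁ cos φ₂ cos Δλ, the central angle is δ ≈ 0.982 rad (56.3°).
Interpolate at f = 1/2 with slerp weights a = sin((1−f)δ)/sin δ ≈ 0.567, b = sin(fδ)/sin δ ≈ 0.567.
p = a·p₁ + b·p₂ ≈ (0.815, 0.228, 0.533); φ = arcsin(p_z) ≈ 32.21°, λ = atan2(p_y, p_x) ≈ 15.62°.

≈ lat 32°, lon 16°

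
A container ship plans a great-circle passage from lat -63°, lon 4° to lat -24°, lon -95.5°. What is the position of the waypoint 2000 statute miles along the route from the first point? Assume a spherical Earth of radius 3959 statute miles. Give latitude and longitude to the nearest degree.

Convert each endpoint to a unit vector on the sphere (x = cos φ cos λ, y = cos φ sin λ, z = sin φ).
The central angle between the endpoints is δ = arccos(p₁·p₂) ≈ 1.272 rad (72.9°). The total great-circle distance is δ·R ≈ 1.272 × 3959 ≈ 5038 mi, so the target fraction is f = 2000/5038 ≈ 0.397.
Interpolate at f ≈ 0.397 with slerp weights a = sin((1−f)δ)/sin δ ≈ 0.726, b = sin(fδ)/sin δ ≈ 0.506.
p = a·p₁ + b·p₂ ≈ (0.285, -0.437, -0.853); φ = arcsin(p_z) ≈ -58.54°, λ = atan2(p_y, p_x) ≈ -56.95°.

≈ lat -59°, lon -57°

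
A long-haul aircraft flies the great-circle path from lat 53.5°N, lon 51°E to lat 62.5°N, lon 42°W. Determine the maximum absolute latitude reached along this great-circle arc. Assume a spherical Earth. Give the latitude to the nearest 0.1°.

≈ 67.5°N

The great circle lies in the plane with unit normal n̂ = (p₁ × p₂)/|p₁ × p₂|.
Here n̂_z ≈ -0.383; the vertex latitude is φ_max = arccos|n̂_z| ≈ 67.5°.
Check via Clairaut: cos φ_max = |cos φ₁| · sin C = cos(53.5°)·sin(40.1°) ≈ 0.383, again giving ≈ 67.5°.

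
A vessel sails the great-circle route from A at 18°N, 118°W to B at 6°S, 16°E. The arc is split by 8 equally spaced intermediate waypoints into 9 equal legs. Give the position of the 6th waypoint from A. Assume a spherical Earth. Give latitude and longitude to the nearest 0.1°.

Convert each endpoint to a unit vector on the sphere (x = cos φ cos λ, y = cos φ sin λ, z = sin φ).
The central angle between the endpoints is δ = arccos(p₁·p₂) ≈ 2.331 rad (133.6°).
Interpolate at f = 6/9 with slerp weights a = sin((1−f)δ)/sin δ ≈ 0.968, b = sin(fδ)/sin δ ≈ 1.380.
p = a·p₁ + b·p₂ ≈ (0.887, -0.434, 0.155); φ = arcsin(p_z) ≈ 8.91°, λ = atan2(p_y, p_x) ≈ -26.09°.

≈ 8.9°N, 26.1°W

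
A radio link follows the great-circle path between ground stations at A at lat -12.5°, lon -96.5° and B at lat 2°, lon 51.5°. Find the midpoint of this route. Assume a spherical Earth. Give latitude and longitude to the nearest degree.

≈ lat -18°, lon -20°

The haversine formula gives a central angle δ ≈ 2.559 rad (146.6°) between the endpoints.
Interpolate at f = 1/2 with slerp weights a = sin((1−f)δ)/sin δ ≈ 1.741, b = sin(fδ)/sin δ ≈ 1.741.
p = a·p₁ + b·p₂ ≈ (0.891, -0.327, -0.316); φ = arcsin(p_z) ≈ -18.42°, λ = atan2(p_y, p_x) ≈ -20.17°.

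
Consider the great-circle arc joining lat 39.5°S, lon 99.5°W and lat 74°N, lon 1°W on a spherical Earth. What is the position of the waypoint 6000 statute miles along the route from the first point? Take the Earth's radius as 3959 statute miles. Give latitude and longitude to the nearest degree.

From cos δ = sin φ₁ sin φ₂ + cos φ₁ cos φ₂ cos Δλ, the central angle is δ ≈ 2.269 rad (130.0°). The total great-circle distance is δ·R ≈ 2.269 × 3959 ≈ 8983 mi, so the target fraction is f = 6000/8983 ≈ 0.668.
Interpolate at f ≈ 0.668 with slerp weights a = sin((1−f)δ)/sin δ ≈ 0.893, b = sin(fδ)/sin δ ≈ 1.304.
p = a·p₁ + b·p₂ ≈ (0.245, -0.686, 0.685); φ = arcsin(p_z) ≈ 43.23°, λ = atan2(p_y, p_x) ≈ -70.31°.

≈ lat 43°N, lon 70°W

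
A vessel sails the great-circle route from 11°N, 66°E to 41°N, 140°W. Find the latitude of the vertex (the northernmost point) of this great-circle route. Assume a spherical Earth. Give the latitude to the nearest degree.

The great circle lies in the plane with unit normal n̂ = (p₁ × p₂)/|p₁ × p₂|.
Here n̂_z ≈ +0.386; the vertex latitude is φ_max = arccos|n̂_z| ≈ 67.3°.
Check via Clairaut: cos φ_max = |cos φ₁| · sin C = cos(11.0°)·sin(23.2°) ≈ 0.386, again giving ≈ 67.3°.

≈ 67°N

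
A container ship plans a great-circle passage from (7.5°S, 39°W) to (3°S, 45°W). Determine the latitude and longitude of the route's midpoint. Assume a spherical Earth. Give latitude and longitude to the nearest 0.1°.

Convert each endpoint to a unit vector on the sphere (x = cos φ cos λ, y = cos φ sin λ, z = sin φ).
The central angle between the endpoints is δ = arccos(p₁·p₂) ≈ 0.131 rad (7.5°).
Interpolate at f = 1/2 with slerp weights a = sin((1−f)δ)/sin δ ≈ 0.501, b = sin(fδ)/sin δ ≈ 0.501.
p = a·p₁ + b·p₂ ≈ (0.740, -0.666, -0.092); φ = arcsin(p_z) ≈ -5.26°, λ = atan2(p_y, p_x) ≈ -42.01°.

≈ (5.3°S, 42.0°W)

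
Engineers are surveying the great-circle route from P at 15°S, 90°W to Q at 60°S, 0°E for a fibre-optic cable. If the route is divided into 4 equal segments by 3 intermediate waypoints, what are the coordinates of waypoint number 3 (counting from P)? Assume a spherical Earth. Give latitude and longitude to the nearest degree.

From cos δ = sin φ₁ sin φ₂ + cos φ₁ cos φ₂ cos Δλ, the central angle is δ ≈ 1.345 rad (77.0°).
Interpolate at f = 3/4 with slerp weights a = sin((1−f)δ)/sin δ ≈ 0.338, b = sin(fδ)/sin δ ≈ 0.868.
p = a·p₁ + b·p₂ ≈ (0.434, -0.327, -0.839); φ = arcsin(p_z) ≈ -57.08°, λ = atan2(p_y, p_x) ≈ -36.99°.

≈ 57°S, 37°W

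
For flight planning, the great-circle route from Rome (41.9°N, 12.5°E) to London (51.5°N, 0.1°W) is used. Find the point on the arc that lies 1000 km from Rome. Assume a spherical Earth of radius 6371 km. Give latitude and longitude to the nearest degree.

The haversine formula gives a central angle δ ≈ 0.225 rad (12.9°) between the endpoints. The total great-circle distance is δ·R ≈ 0.225 × 6371 ≈ 1432 km, so the target fraction is f = 1000/1432 ≈ 0.698.
Interpolate at f ≈ 0.698 with slerp weights a = sin((1−f)δ)/sin δ ≈ 0.304, b = sin(fδ)/sin δ ≈ 0.701.
p = a·p₁ + b·p₂ ≈ (0.658, 0.048, 0.752); φ = arcsin(p_z) ≈ 48.75°, λ = atan2(p_y, p_x) ≈ 4.20°.

≈ 49°N, 4°E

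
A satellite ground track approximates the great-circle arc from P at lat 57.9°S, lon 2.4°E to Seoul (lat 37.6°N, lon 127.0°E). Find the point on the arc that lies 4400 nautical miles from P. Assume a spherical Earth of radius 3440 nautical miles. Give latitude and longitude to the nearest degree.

Convert each endpoint to a unit vector on the sphere (x = cos φ cos λ, y = cos φ sin λ, z = sin φ).
The central angle between the endpoints is δ = arccos(p₁·p₂) ≈ 2.428 rad (139.1°). The total great-circle distance is δ·R ≈ 2.428 × 3440 ≈ 8352 nmi, so the target fraction is f = 4400/8352 ≈ 0.527.
Interpolate at f ≈ 0.527 with slerp weights a = sin((1−f)δ)/sin δ ≈ 1.394, b = sin(fδ)/sin δ ≈ 1.463.
p = a·p₁ + b·p₂ ≈ (0.042, 0.957, -0.288); φ = arcsin(p_z) ≈ -16.73°, λ = atan2(p_y, p_x) ≈ 87.47°.

≈ lat 17°S, lon 87°E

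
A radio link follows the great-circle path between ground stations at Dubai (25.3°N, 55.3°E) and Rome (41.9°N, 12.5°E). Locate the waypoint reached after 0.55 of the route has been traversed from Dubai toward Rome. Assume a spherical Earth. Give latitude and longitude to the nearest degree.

≈ 36°N, 34°E

Write both endpoints as unit vectors p₁, p₂ with components (cos φ cos λ, cos φ sin λ, sin φ).
The central angle between the endpoints is δ = arccos(p₁·p₂) ≈ 0.677 rad (38.8°).
Interpolate at f = 0.55 with slerp weights a = sin((1−f)δ)/sin δ ≈ 0.479, b = sin(fδ)/sin δ ≈ 0.581.
p = a·p₁ + b·p₂ ≈ (0.668, 0.449, 0.593); φ = arcsin(p_z) ≈ 36.34°, λ = atan2(p_y, p_x) ≈ 33.92°.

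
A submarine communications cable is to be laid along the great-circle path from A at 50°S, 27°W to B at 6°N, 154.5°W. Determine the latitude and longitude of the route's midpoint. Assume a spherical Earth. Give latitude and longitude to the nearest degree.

≈ 40°S, 114°W

Write both endpoints as unit vectors p₁, p₂ with components (cos φ cos λ, cos φ sin λ, sin φ).
The central angle between the endpoints is δ = arccos(p₁·p₂) ≈ 2.059 rad (118.0°).
Interpolate at f = 1/2 with slerp weights a = sin((1−f)δ)/sin δ ≈ 0.971, b = sin(fδ)/sin δ ≈ 0.971.
p = a·p₁ + b·p₂ ≈ (-0.315, -0.699, -0.642); φ = arcsin(p_z) ≈ -39.95°, λ = atan2(p_y, p_x) ≈ -114.29°.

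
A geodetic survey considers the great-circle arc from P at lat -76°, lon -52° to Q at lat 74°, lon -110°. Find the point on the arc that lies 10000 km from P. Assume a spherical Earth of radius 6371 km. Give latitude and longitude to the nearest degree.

≈ lat 12°, lon -85°

The haversine formula gives a central angle δ ≈ 2.685 rad (153.8°) between the endpoints. The total great-circle distance is δ·R ≈ 2.685 × 6371 ≈ 17103 km, so the target fraction is f = 10000/17103 ≈ 0.585.
Interpolate at f ≈ 0.585 with slerp weights a = sin((1−f)δ)/sin δ ≈ 2.035, b = sin(fδ)/sin δ ≈ 2.266.
p = a·p₁ + b·p₂ ≈ (0.089, -0.975, 0.204); φ = arcsin(p_z) ≈ 11.77°, λ = atan2(p_y, p_x) ≈ -84.76°.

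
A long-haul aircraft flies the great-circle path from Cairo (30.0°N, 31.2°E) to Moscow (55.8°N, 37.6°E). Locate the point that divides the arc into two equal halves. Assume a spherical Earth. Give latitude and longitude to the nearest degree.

From cos δ = sin φ₁ sin φ₂ + cos φ₁ cos φ₂ cos Δλ, the central angle is δ ≈ 0.457 rad (26.2°).
Interpolate at f = 1/2 with slerp weights a = sin((1−f)δ)/sin δ ≈ 0.513, b = sin(fδ)/sin δ ≈ 0.513.
p = a·p₁ + b·p₂ ≈ (0.609, 0.406, 0.681); φ = arcsin(p_z) ≈ 42.94°, λ = atan2(p_y, p_x) ≈ 33.72°.

≈ (43°N, 34°E)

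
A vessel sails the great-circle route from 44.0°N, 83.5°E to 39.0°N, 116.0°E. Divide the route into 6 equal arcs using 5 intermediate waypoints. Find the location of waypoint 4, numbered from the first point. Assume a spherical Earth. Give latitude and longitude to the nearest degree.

The haversine formula gives a central angle δ ≈ 0.431 rad (24.7°) between the endpoints.
Interpolate at f = 4/6 with slerp weights a = sin((1−f)δ)/sin δ ≈ 0.343, b = sin(fδ)/sin δ ≈ 0.678.
p = a·p₁ + b·p₂ ≈ (-0.203, 0.719, 0.665); φ = arcsin(p_z) ≈ 41.68°, λ = atan2(p_y, p_x) ≈ 105.79°.

≈ 42°N, 106°E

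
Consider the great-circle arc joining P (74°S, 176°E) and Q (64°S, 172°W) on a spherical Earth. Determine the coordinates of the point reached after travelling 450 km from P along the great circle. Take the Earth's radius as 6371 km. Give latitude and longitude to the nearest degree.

From cos δ = sin φ₁ sin φ₂ + cos φ₁ cos φ₂ cos Δλ, the central angle is δ ≈ 0.189 rad (10.8°). The total great-circle distance is δ·R ≈ 0.189 × 6371 ≈ 1205 km, so the target fraction is f = 450/1205 ≈ 0.373.
Interpolate at f ≈ 0.373 with slerp weights a = sin((1−f)δ)/sin δ ≈ 0.629, b = sin(fδ)/sin δ ≈ 0.375.
p = a·p₁ + b·p₂ ≈ (-0.336, -0.011, -0.942); φ = arcsin(p_z) ≈ -70.36°, λ = atan2(p_y, p_x) ≈ -178.16°.

≈ (70°S, 178°W)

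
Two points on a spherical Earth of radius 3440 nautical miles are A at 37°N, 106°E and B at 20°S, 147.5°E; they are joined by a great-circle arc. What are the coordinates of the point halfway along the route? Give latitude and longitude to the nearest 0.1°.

≈ 9.1°N, 128.5°E

From cos δ = sin φ₁ sin φ₂ + cos φ₁ cos φ₂ cos Δλ, the central angle is δ ≈ 1.207 rad (69.1°).
Interpolate at f = 1/2 with slerp weights a = sin((1−f)δ)/sin δ ≈ 0.607, b = sin(fδ)/sin δ ≈ 0.607.
p = a·p₁ + b·p₂ ≈ (-0.615, 0.773, 0.158); φ = arcsin(p_z) ≈ 9.08°, λ = atan2(p_y, p_x) ≈ 128.51°.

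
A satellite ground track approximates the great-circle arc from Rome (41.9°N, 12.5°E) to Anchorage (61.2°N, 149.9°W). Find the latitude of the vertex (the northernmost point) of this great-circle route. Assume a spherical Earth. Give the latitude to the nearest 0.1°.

≈ 83.6°N

The great circle lies in the plane with unit normal n̂ = (p₁ × p₂)/|p₁ × p₂|.
Here n̂_z ≈ -0.112; the vertex latitude is φ_max = arccos|n̂_z| ≈ 83.6°.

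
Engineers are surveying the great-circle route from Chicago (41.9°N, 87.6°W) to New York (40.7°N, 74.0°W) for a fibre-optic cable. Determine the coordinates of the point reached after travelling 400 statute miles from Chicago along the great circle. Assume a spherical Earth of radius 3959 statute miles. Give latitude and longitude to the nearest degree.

≈ 41°N, 80°W

Convert each endpoint to a unit vector on the sphere (x = cos φ cos λ, y = cos φ sin λ, z = sin φ).
The central angle between the endpoints is δ = arccos(p₁·p₂) ≈ 0.179 rad (10.3°). The total great-circle distance is δ·R ≈ 0.179 × 3959 ≈ 710 mi, so the target fraction is f = 400/710 ≈ 0.563.
Interpolate at f ≈ 0.563 with slerp weights a = sin((1−f)δ)/sin δ ≈ 0.439, b = sin(fδ)/sin δ ≈ 0.565.
p = a·p₁ + b·p₂ ≈ (0.132, -0.738, 0.662); φ = arcsin(p_z) ≈ 41.42°, λ = atan2(p_y, p_x) ≈ -79.88°.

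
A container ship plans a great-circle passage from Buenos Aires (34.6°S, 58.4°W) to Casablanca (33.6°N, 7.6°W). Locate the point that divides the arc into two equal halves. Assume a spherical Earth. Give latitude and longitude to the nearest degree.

≈ (1°S, 33°W)

Convert each endpoint to a unit vector on the sphere (x = cos φ cos λ, y = cos φ sin λ, z = sin φ).
The central angle between the endpoints is δ = arccos(p₁·p₂) ≈ 1.451 rad (83.2°).
Interpolate at f = 1/2 with slerp weights a = sin((1−f)δ)/sin δ ≈ 0.668, b = sin(fδ)/sin δ ≈ 0.668.
p = a·p₁ + b·p₂ ≈ (0.840, -0.542, -0.010); φ = arcsin(p_z) ≈ -0.55°, λ = atan2(p_y, p_x) ≈ -32.84°.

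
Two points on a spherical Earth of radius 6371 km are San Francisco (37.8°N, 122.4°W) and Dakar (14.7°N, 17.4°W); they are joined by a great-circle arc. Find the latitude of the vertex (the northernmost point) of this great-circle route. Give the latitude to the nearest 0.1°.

≈ 42.4°N

The great circle lies in the plane with unit normal n̂ = (p₁ × p₂)/|p₁ × p₂|.
Here n̂_z ≈ +0.739; the vertex latitude is φ_max = arccos|n̂_z| ≈ 42.4°.
Check via Clairaut: cos φ_max = |cos φ₁| · sin C = cos(37.8°)·sin(69.3°) ≈ 0.739, again giving ≈ 42.4°.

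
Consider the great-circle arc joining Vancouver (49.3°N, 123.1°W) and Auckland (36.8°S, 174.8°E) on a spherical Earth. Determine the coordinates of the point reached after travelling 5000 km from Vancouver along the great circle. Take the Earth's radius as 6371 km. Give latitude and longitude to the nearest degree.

The haversine formula gives a central angle δ ≈ 1.782 rad (102.1°) between the endpoints. The total great-circle distance is δ·R ≈ 1.782 × 6371 ≈ 11354 km, so the target fraction is f = 5000/11354 ≈ 0.440.
Interpolate at f ≈ 0.440 with slerp weights a = sin((1−f)δ)/sin δ ≈ 0.859, b = sin(fδ)/sin δ ≈ 0.723.
p = a·p₁ + b·p₂ ≈ (-0.882, -0.417, 0.218); φ = arcsin(p_z) ≈ 12.62°, λ = atan2(p_y, p_x) ≈ -154.71°.

≈ 13°N, 155°W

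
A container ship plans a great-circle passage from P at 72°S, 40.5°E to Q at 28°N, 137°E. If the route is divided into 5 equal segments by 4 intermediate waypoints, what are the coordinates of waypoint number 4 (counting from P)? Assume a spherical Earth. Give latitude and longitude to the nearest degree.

≈ 6°N, 129°E

The haversine formula gives a central angle δ ≈ 2.068 rad (118.5°) between the endpoints.
Interpolate at f = 4/5 with slerp weights a = sin((1−f)δ)/sin δ ≈ 0.457, b = sin(fδ)/sin δ ≈ 1.134.
p = a·p₁ + b·p₂ ≈ (-0.625, 0.775, 0.097); φ = arcsin(p_z) ≈ 5.58°, λ = atan2(p_y, p_x) ≈ 128.89°.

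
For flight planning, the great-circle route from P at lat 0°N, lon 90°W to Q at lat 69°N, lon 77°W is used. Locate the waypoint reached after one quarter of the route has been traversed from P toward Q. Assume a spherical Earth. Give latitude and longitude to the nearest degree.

≈ lat 17°N, lon 88°W

Convert each endpoint to a unit vector on the sphere (x = cos φ cos λ, y = cos φ sin λ, z = sin φ).
The central angle between the endpoints is δ = arccos(p₁·p₂) ≈ 1.214 rad (69.6°).
Interpolate at f = 1/4 with slerp weights a = sin((1−f)δ)/sin δ ≈ 0.843, b = sin(fδ)/sin δ ≈ 0.319.
p = a·p₁ + b·p₂ ≈ (0.026, -0.954, 0.298); φ = arcsin(p_z) ≈ 17.32°, λ = atan2(p_y, p_x) ≈ -88.46°.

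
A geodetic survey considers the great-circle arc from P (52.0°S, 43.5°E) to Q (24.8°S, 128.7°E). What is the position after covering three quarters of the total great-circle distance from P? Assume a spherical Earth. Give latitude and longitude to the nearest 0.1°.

Write both endpoints as unit vectors p₁, p₂ with components (cos φ cos λ, cos φ sin λ, sin φ).
The central angle between the endpoints is δ = arccos(p₁·p₂) ≈ 1.184 rad (67.8°).
Interpolate at f = 3/4 with slerp weights a = sin((1−f)δ)/sin δ ≈ 0.315, b = sin(fδ)/sin δ ≈ 0.838.
p = a·p₁ + b·p₂ ≈ (-0.335, 0.727, -0.600); φ = arcsin(p_z) ≈ -36.84°, λ = atan2(p_y, p_x) ≈ 114.73°.

≈ (36.8°S, 114.7°E)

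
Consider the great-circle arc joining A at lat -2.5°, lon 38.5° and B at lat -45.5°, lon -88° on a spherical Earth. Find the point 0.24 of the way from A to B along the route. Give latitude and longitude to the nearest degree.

The haversine formula gives a central angle δ ≈ 1.966 rad (112.7°) between the endpoints.
Interpolate at f = 0.24 with slerp weights a = sin((1−f)δ)/sin δ ≈ 1.081, b = sin(fδ)/sin δ ≈ 0.493.
p = a·p₁ + b·p₂ ≈ (0.857, 0.327, -0.399); φ = arcsin(p_z) ≈ -23.49°, λ = atan2(p_y, p_x) ≈ 20.88°.

≈ lat -23°, lon 21°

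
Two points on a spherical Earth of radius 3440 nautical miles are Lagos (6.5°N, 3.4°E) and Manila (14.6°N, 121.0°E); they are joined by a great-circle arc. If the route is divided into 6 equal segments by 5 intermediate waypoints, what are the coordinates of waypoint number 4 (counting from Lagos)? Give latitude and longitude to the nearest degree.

From cos δ = sin φ₁ sin φ₂ + cos φ₁ cos φ₂ cos Δλ, the central angle is δ ≈ 2.001 rad (114.6°).
Interpolate at f = 4/6 with slerp weights a = sin((1−f)δ)/sin δ ≈ 0.681, b = sin(fδ)/sin δ ≈ 1.069.
p = a·p₁ + b·p₂ ≈ (0.142, 0.927, 0.347); φ = arcsin(p_z) ≈ 20.28°, λ = atan2(p_y, p_x) ≈ 81.29°.

≈ (20°N, 81°E)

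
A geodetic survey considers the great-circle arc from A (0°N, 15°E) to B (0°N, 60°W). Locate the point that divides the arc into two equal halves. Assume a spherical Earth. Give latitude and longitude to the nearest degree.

≈ (0°N, 22°W)

Write both endpoints as unit vectors p₁, p₂ with components (cos φ cos λ, cos φ sin λ, sin φ).
The central angle between the endpoints is δ = arccos(p₁·p₂) ≈ 1.309 rad (75.0°).
Interpolate at f = 1/2 with slerp weights a = sin((1−f)δ)/sin δ ≈ 0.630, b = sin(fδ)/sin δ ≈ 0.630.
p = a·p₁ + b·p₂ ≈ (0.924, -0.383, 0.000); φ = arcsin(p_z) ≈ 0.00°, λ = atan2(p_y, p_x) ≈ -22.50°.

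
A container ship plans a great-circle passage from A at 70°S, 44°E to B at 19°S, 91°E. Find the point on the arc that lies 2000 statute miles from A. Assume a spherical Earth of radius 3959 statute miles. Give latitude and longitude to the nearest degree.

Write both endpoints as unit vectors p₁, p₂ with components (cos φ cos λ, cos φ sin λ, sin φ).
The central angle between the endpoints is δ = arccos(p₁·p₂) ≈ 1.016 rad (58.2°). The total great-circle distance is δ·R ≈ 1.016 × 3959 ≈ 4024 mi, so the target fraction is f = 2000/4024 ≈ 0.497.
Interpolate at f ≈ 0.497 with slerp weights a = sin((1−f)δ)/sin δ ≈ 0.575, b = sin(fδ)/sin δ ≈ 0.569.
p = a·p₁ + b·p₂ ≈ (0.132, 0.675, -0.726); φ = arcsin(p_z) ≈ -46.55°, λ = atan2(p_y, p_x) ≈ 78.92°.

≈ 47°S, 79°E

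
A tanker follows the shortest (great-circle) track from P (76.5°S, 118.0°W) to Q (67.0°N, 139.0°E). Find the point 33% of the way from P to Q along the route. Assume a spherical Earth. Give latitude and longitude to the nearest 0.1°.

Convert each endpoint to a unit vector on the sphere (x = cos φ cos λ, y = cos φ sin λ, z = sin φ).
The central angle between the endpoints is δ = arccos(p₁·p₂) ≈ 2.728 rad (156.3°).
Interpolate at f = 0.33 with slerp weights a = sin((1−f)δ)/sin δ ≈ 2.405, b = sin(fδ)/sin δ ≈ 1.948.
p = a·p₁ + b·p₂ ≈ (-0.838, 0.004, -0.545); φ = arcsin(p_z) ≈ -33.06°, λ = atan2(p_y, p_x) ≈ 179.75°.

≈ (33.1°S, 179.8°E)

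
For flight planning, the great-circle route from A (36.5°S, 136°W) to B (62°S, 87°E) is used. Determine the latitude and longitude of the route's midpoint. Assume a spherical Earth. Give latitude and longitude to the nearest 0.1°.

≈ (69.2°S, 170.8°W)

Write both endpoints as unit vectors p₁, p₂ with components (cos φ cos λ, cos φ sin λ, sin φ).
The central angle between the endpoints is δ = arccos(p₁·p₂) ≈ 1.319 rad (75.6°).
Interpolate at f = 1/2 with slerp weights a = sin((1−f)δ)/sin δ ≈ 0.633, b = sin(fδ)/sin δ ≈ 0.633.
p = a·p₁ + b·p₂ ≈ (-0.350, -0.057, -0.935); φ = arcsin(p_z) ≈ -69.22°, λ = atan2(p_y, p_x) ≈ -170.81°.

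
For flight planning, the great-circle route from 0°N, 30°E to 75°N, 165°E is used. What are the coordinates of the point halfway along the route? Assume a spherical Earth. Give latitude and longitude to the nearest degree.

From cos δ = sin φ₁ sin φ₂ + cos φ₁ cos φ₂ cos Δλ, the central angle is δ ≈ 1.755 rad (100.5°).
Interpolate at f = 1/2 with slerp weights a = sin((1−f)δ)/sin δ ≈ 0.782, b = sin(fδ)/sin δ ≈ 0.782.
p = a·p₁ + b·p₂ ≈ (0.482, 0.444, 0.756); φ = arcsin(p_z) ≈ 49.08°, λ = atan2(p_y, p_x) ≈ 42.63°.

≈ 49°N, 43°E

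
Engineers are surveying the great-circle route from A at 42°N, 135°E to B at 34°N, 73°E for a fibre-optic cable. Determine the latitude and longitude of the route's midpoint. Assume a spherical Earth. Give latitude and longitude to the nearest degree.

≈ 42°N, 102°E

Write both endpoints as unit vectors p₁, p₂ with components (cos φ cos λ, cos φ sin λ, sin φ).
The central angle between the endpoints is δ = arccos(p₁·p₂) ≈ 0.845 rad (48.4°).
Interpolate at f = 1/2 with slerp weights a = sin((1−f)δ)/sin δ ≈ 0.548, b = sin(fδ)/sin δ ≈ 0.548.
p = a·p₁ + b·p₂ ≈ (-0.155, 0.723, 0.673); φ = arcsin(p_z) ≈ 42.33°, λ = atan2(p_y, p_x) ≈ 102.12°.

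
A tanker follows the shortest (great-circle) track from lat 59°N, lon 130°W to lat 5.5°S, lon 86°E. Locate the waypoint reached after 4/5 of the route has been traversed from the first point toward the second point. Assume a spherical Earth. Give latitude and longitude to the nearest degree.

Write both endpoints as unit vectors p₁, p₂ with components (cos φ cos λ, cos φ sin λ, sin φ).
The central angle between the endpoints is δ = arccos(p₁·p₂) ≈ 2.091 rad (119.8°).
Interpolate at f = 4/5 with slerp weights a = sin((1−f)δ)/sin δ ≈ 0.468, b = sin(fδ)/sin δ ≈ 1.146.
p = a·p₁ + b·p₂ ≈ (-0.075, 0.954, 0.291); φ = arcsin(p_z) ≈ 16.93°, λ = atan2(p_y, p_x) ≈ 94.52°.

≈ lat 17°N, lon 95°E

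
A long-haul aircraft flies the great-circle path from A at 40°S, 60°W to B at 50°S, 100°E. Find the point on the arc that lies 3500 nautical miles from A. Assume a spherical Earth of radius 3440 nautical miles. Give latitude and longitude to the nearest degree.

≈ 77°S, 65°E

From cos δ = sin φ₁ sin φ₂ + cos φ₁ cos φ₂ cos Δλ, the central angle is δ ≈ 1.541 rad (88.3°). The total great-circle distance is δ·R ≈ 1.541 × 3440 ≈ 5301 nmi, so the target fraction is f = 3500/5301 ≈ 0.660.
Interpolate at f ≈ 0.660 with slerp weights a = sin((1−f)δ)/sin δ ≈ 0.500, b = sin(fδ)/sin δ ≈ 0.851.
p = a·p₁ + b·p₂ ≈ (0.097, 0.207, -0.974); φ = arcsin(p_z) ≈ -76.80°, λ = atan2(p_y, p_x) ≈ 64.97°.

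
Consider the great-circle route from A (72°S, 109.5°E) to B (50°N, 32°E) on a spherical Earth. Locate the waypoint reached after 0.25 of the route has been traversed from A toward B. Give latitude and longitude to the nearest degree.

≈ (45°S, 67°E)

Write both endpoints as unit vectors p₁, p₂ with components (cos φ cos λ, cos φ sin λ, sin φ).
The central angle between the endpoints is δ = arccos(p₁·p₂) ≈ 2.326 rad (133.3°).
Interpolate at f = 0.25 with slerp weights a = sin((1−f)δ)/sin δ ≈ 1.353, b = sin(fδ)/sin δ ≈ 0.755.
p = a·p₁ + b·p₂ ≈ (0.272, 0.651, -0.709); φ = arcsin(p_z) ≈ -45.13°, λ = atan2(p_y, p_x) ≈ 67.35°.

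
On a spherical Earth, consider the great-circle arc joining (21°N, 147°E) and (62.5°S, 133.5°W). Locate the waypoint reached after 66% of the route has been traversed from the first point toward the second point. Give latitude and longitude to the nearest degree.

The haversine formula gives a central angle δ ≈ 1.812 rad (103.8°) between the endpoints.
Interpolate at f = 0.66 with slerp weights a = sin((1−f)δ)/sin δ ≈ 0.595, b = sin(fδ)/sin δ ≈ 0.959.
p = a·p₁ + b·p₂ ≈ (-0.771, -0.018, -0.637); φ = arcsin(p_z) ≈ -39.56°, λ = atan2(p_y, p_x) ≈ -178.63°.

≈ (40°S, 179°W)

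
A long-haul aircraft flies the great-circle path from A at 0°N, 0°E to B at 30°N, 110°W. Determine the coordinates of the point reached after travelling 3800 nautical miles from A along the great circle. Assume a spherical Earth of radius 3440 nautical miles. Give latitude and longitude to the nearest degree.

≈ 28°N, 59°W

Write both endpoints as unit vectors p₁, p₂ with components (cos φ cos λ, cos φ sin λ, sin φ).
The central angle between the endpoints is δ = arccos(p₁·p₂) ≈ 1.872 rad (107.2°). The total great-circle distance is δ·R ≈ 1.872 × 3440 ≈ 6438 nmi, so the target fraction is f = 3800/6438 ≈ 0.590.
Interpolate at f ≈ 0.590 with slerp weights a = sin((1−f)δ)/sin δ ≈ 0.726, b = sin(fδ)/sin δ ≈ 0.935.
p = a·p₁ + b·p₂ ≈ (0.449, -0.761, 0.468); φ = arcsin(p_z) ≈ 27.88°, λ = atan2(p_y, p_x) ≈ -59.44°.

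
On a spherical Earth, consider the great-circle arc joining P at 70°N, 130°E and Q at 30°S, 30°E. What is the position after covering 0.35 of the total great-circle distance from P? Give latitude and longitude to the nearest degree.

≈ 43°N, 62°E

The haversine formula gives a central angle δ ≈ 2.119 rad (121.4°) between the endpoints.
Interpolate at f = 0.35 with slerp weights a = sin((1−f)δ)/sin δ ≈ 1.150, b = sin(fδ)/sin δ ≈ 0.792.
p = a·p₁ + b·p₂ ≈ (0.341, 0.644, 0.685); φ = arcsin(p_z) ≈ 43.22°, λ = atan2(p_y, p_x) ≈ 62.11°.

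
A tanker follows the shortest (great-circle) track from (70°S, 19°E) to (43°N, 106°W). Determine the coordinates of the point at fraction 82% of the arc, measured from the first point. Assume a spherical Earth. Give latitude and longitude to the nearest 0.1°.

≈ (19.6°N, 94.1°W)

Write both endpoints as unit vectors p₁, p₂ with components (cos φ cos λ, cos φ sin λ, sin φ).
The central angle between the endpoints is δ = arccos(p₁·p₂) ≈ 2.472 rad (141.7°).
Interpolate at f = 0.82 with slerp weights a = sin((1−f)δ)/sin δ ≈ 0.694, b = sin(fδ)/sin δ ≈ 1.447.
p = a·p₁ + b·p₂ ≈ (-0.067, -0.940, 0.335); φ = arcsin(p_z) ≈ 19.55°, λ = atan2(p_y, p_x) ≈ -94.09°.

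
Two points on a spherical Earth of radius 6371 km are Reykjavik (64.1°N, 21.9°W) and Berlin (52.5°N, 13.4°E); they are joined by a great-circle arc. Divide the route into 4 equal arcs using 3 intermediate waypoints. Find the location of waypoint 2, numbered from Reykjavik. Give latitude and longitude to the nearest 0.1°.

≈ 59.5°N, 1.3°W

Write both endpoints as unit vectors p₁, p₂ with components (cos φ cos λ, cos φ sin λ, sin φ).
The central angle between the endpoints is δ = arccos(p₁·p₂) ≈ 0.375 rad (21.5°).
Interpolate at f = 2/4 with slerp weights a = sin((1−f)δ)/sin δ ≈ 0.509, b = sin(fδ)/sin δ ≈ 0.509.
p = a·p₁ + b·p₂ ≈ (0.508, -0.011, 0.862); φ = arcsin(p_z) ≈ 59.49°, λ = atan2(p_y, p_x) ≈ -1.25°.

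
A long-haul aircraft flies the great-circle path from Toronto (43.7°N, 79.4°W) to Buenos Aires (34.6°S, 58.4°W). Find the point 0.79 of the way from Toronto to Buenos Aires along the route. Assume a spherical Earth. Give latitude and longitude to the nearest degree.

≈ 18°S, 63°W

Write both endpoints as unit vectors p₁, p₂ with components (cos φ cos λ, cos φ sin λ, sin φ).
The central angle between the endpoints is δ = arccos(p₁·p₂) ≈ 1.407 rad (80.6°).
Interpolate at f = 0.79 with slerp weights a = sin((1−f)δ)/sin δ ≈ 0.295, b = sin(fδ)/sin δ ≈ 0.908.
p = a·p₁ + b·p₂ ≈ (0.431, -0.847, -0.312); φ = arcsin(p_z) ≈ -18.18°, λ = atan2(p_y, p_x) ≈ -63.02°.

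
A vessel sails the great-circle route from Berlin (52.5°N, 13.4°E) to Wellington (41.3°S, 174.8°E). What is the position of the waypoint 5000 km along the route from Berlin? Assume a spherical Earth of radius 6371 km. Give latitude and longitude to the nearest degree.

≈ 53°N, 92°E

Convert each endpoint to a unit vector on the sphere (x = cos φ cos λ, y = cos φ sin λ, z = sin φ).
The central angle between the endpoints is δ = arccos(p₁·p₂) ≈ 2.848 rad (163.2°). The total great-circle distance is δ·R ≈ 2.848 × 6371 ≈ 18141 km, so the target fraction is f = 5000/18141 ≈ 0.276.
Interpolate at f ≈ 0.276 with slerp weights a = sin((1−f)δ)/sin δ ≈ 3.041, b = sin(fδ)/sin δ ≈ 2.438.
p = a·p₁ + b·p₂ ≈ (-0.023, 0.595, 0.803); φ = arcsin(p_z) ≈ 53.45°, λ = atan2(p_y, p_x) ≈ 92.24°.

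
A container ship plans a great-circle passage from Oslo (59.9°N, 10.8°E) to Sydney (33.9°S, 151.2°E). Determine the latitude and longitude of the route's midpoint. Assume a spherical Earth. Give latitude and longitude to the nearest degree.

Convert each endpoint to a unit vector on the sphere (x = cos φ cos λ, y = cos φ sin λ, z = sin φ).
The central angle between the endpoints is δ = arccos(p₁·p₂) ≈ 2.504 rad (143.4°).
Interpolate at f = 1/2 with slerp weights a = sin((1−f)δ)/sin δ ≈ 1.594, b = sin(fδ)/sin δ ≈ 1.594.
p = a·p₁ + b·p₂ ≈ (-0.374, 0.787, 0.490); φ = arcsin(p_z) ≈ 29.35°, λ = atan2(p_y, p_x) ≈ 115.42°.

≈ 29°N, 115°E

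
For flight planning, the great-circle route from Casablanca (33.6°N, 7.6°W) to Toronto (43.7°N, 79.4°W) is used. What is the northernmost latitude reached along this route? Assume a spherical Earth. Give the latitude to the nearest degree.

The great circle lies in the plane with unit normal n̂ = (p₁ × p₂)/|p₁ × p₂|.
Here n̂_z ≈ -0.696; the vertex latitude is φ_max = arccos|n̂_z| ≈ 45.9°.

≈ 46°N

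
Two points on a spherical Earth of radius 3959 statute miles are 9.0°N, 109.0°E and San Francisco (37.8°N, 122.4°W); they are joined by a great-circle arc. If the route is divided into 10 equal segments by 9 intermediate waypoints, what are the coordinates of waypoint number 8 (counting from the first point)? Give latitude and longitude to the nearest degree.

≈ 47°N, 151°W

Write both endpoints as unit vectors p₁, p₂ with components (cos φ cos λ, cos φ sin λ, sin φ).
The central angle between the endpoints is δ = arccos(p₁·p₂) ≈ 1.973 rad (113.0°).
Interpolate at f = 8/10 with slerp weights a = sin((1−f)δ)/sin δ ≈ 0.418, b = sin(fδ)/sin δ ≈ 1.086.
p = a·p₁ + b·p₂ ≈ (-0.594, -0.335, 0.731); φ = arcsin(p_z) ≈ 46.99°, λ = atan2(p_y, p_x) ≈ -150.60°.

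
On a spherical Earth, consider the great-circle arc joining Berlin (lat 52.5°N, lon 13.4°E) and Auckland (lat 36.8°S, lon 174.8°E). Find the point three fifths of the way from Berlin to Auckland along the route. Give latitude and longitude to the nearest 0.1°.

≈ lat 19.4°N, lon 142.8°E

Write both endpoints as unit vectors p₁, p₂ with components (cos φ cos λ, cos φ sin λ, sin φ).
The central angle between the endpoints is δ = arccos(p₁·p₂) ≈ 2.785 rad (159.6°).
Interpolate at f = 3/5 with slerp weights a = sin((1−f)δ)/sin δ ≈ 2.574, b = sin(fδ)/sin δ ≈ 2.853.
p = a·p₁ + b·p₂ ≈ (-0.751, 0.570, 0.333); φ = arcsin(p_z) ≈ 19.44°, λ = atan2(p_y, p_x) ≈ 142.80°.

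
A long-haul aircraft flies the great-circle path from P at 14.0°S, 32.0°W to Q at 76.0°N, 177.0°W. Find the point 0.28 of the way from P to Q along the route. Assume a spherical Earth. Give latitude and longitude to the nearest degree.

Write both endpoints as unit vectors p₁, p₂ with components (cos φ cos λ, cos φ sin λ, sin φ).
The central angle between the endpoints is δ = arccos(p₁·p₂) ≈ 2.012 rad (115.3°).
Interpolate at f = 0.28 with slerp weights a = sin((1−f)δ)/sin δ ≈ 1.098, b = sin(fδ)/sin δ ≈ 0.591.
p = a·p₁ + b·p₂ ≈ (0.761, -0.572, 0.307); φ = arcsin(p_z) ≈ 17.91°, λ = atan2(p_y, p_x) ≈ -36.94°.

≈ 18°N, 37°W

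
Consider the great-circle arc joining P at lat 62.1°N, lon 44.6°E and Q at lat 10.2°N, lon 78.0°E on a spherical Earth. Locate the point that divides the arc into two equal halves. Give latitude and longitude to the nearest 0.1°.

From cos δ = sin φ₁ sin φ₂ + cos φ₁ cos φ₂ cos Δλ, the central angle is δ ≈ 0.999 rad (57.2°).
Interpolate at f = 1/2 with slerp weights a = sin((1−f)δ)/sin δ ≈ 0.570, b = sin(fδ)/sin δ ≈ 0.570.
p = a·p₁ + b·p₂ ≈ (0.306, 0.736, 0.604); φ = arcsin(p_z) ≈ 37.18°, λ = atan2(p_y, p_x) ≈ 67.39°.

≈ lat 37.2°N, lon 67.4°E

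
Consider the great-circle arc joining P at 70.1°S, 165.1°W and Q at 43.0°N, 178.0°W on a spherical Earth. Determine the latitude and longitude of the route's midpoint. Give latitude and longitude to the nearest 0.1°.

The haversine formula gives a central angle δ ≈ 1.981 rad (113.5°) between the endpoints.
Interpolate at f = 1/2 with slerp weights a = sin((1−f)δ)/sin δ ≈ 0.912, b = sin(fδ)/sin δ ≈ 0.912.
p = a·p₁ + b·p₂ ≈ (-0.966, -0.103, -0.236); φ = arcsin(p_z) ≈ -13.62°, λ = atan2(p_y, p_x) ≈ -173.91°.

≈ 13.6°S, 173.9°W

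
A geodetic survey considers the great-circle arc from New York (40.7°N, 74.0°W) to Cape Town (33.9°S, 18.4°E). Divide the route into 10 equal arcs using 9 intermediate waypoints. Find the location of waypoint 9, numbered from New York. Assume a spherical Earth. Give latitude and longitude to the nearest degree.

≈ 27°S, 8°E

The haversine formula gives a central angle δ ≈ 1.971 rad (113.0°) between the endpoints.
Interpolate at f = 9/10 with slerp weights a = sin((1−f)δ)/sin δ ≈ 0.213, b = sin(fδ)/sin δ ≈ 1.064.
p = a·p₁ + b·p₂ ≈ (0.882, 0.124, -0.455); φ = arcsin(p_z) ≈ -27.03°, λ = atan2(p_y, p_x) ≈ 7.98°.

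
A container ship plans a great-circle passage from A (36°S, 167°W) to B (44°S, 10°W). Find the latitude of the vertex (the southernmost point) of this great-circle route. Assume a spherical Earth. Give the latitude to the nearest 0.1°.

≈ 76.7°S

The great circle lies in the plane with unit normal n̂ = (p₁ × p₂)/|p₁ × p₂|.
Here n̂_z ≈ +0.229; the vertex latitude is φ_max = arccos|n̂_z| ≈ 76.7°.
Check via Clairaut: cos φ_max = |cos φ₁| · sin C = cos(36.0°)·sin(163.5°) ≈ 0.229, again giving ≈ 76.7°.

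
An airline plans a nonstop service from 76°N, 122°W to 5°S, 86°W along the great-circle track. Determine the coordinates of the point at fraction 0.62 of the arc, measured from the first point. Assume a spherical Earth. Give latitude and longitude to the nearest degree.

≈ 26°N, 91°W

From cos δ = sin φ₁ sin φ₂ + cos φ₁ cos φ₂ cos Δλ, the central angle is δ ≈ 1.460 rad (83.7°).
Interpolate at f = 0.62 with slerp weights a = sin((1−f)δ)/sin δ ≈ 0.530, b = sin(fδ)/sin δ ≈ 0.791.
p = a·p₁ + b·p₂ ≈ (-0.013, -0.895, 0.445); φ = arcsin(p_z) ≈ 26.45°, λ = atan2(p_y, p_x) ≈ -90.83°.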